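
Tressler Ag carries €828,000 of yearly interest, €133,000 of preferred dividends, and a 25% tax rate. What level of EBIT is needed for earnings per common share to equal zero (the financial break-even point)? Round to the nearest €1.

Grossing the preferred dividend up to pre-tax terms: €133,000 / (1 − 0.25) = €177,333.33.
Financial break-even EBIT = interest + D_p ÷ (1 − t) = €828,000 + €177,333.33 = €1,005,333.33.

€1,005,333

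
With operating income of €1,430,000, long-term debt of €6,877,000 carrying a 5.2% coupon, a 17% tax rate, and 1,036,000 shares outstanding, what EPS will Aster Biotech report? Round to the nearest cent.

Pre-tax income = €1,430,000 − €357,604.00 = €1,072,396.00.
Net income = €1,072,396.00 × (1 − 0.17) = €890,088.68.
Per share: €890,088.68 / 1,036,000 shares = €0.86.

€0.86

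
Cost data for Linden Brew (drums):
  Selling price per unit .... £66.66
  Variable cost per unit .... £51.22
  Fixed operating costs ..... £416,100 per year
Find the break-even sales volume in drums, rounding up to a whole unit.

26,950 drums

Unit CM = price − variable cost = £66.66 − £51.22 = £15.44.
Break-even Q = £416,100 / £15.44 = 26,949.48 → 26,950 drums.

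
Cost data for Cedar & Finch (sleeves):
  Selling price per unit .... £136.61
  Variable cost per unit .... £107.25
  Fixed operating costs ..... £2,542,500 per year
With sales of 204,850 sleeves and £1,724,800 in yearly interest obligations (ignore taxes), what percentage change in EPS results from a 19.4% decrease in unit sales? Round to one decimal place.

At 204,850 units, contribution = 204,850 × £29.36 = £6,014,396.00.
Operating income = contribution − fixed costs = £6,014,396.00 − £2,542,500 = £3,471,896.00.
Interest = £1,724,800.00, so EBIT − I = £1,747,096.00.
Degree of combined leverage = contribution ÷ (EBIT − I) = £6,014,396.00 ÷ £1,747,096.00 = 3.4425.
%ΔEPS = DCL × %ΔSales = 3.4425 × -19.4% = -66.8%.

-66.8%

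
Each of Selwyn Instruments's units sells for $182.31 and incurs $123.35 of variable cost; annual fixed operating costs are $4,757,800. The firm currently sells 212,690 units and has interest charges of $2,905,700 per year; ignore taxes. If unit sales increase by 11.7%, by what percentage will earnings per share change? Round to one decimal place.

At 212,690 units, contribution = 212,690 × $58.96 = $12,540,202.40.
Subtracting fixed costs: EBIT = $12,540,202.40 − $4,757,800 = $7,782,402.40.
After interest of $2,905,700.00, pre-tax earnings = $4,876,702.40.
Degree of combined leverage = contribution ÷ (EBIT − I) = $12,540,202.40 ÷ $4,876,702.40 = 2.5715.
%ΔEPS = DCL × %ΔSales = 2.5715 × +11.7% = +30.1%.

+30.1%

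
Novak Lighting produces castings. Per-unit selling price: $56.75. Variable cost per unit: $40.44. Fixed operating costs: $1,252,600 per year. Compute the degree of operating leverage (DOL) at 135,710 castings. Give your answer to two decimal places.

Contribution at this volume is 135,710 × $16.31 = $2,213,430.10.
Subtracting fixed costs: EBIT = $2,213,430.10 − $1,252,600 = $960,830.10.
So DOL = total CM / EBIT = $2,213,430.10 / $960,830.10 = 2.3037.

2.30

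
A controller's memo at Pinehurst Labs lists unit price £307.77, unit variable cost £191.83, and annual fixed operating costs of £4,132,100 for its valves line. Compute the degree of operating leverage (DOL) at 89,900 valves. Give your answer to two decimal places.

1.66

Contribution at this volume is 89,900 × £115.94 = £10,423,006.00.
EBIT = £10,423,006.00 − £4,132,100 = £6,290,906.00.
So DOL = total CM / EBIT = £10,423,006.00 / £6,290,906.00 = 1.6568.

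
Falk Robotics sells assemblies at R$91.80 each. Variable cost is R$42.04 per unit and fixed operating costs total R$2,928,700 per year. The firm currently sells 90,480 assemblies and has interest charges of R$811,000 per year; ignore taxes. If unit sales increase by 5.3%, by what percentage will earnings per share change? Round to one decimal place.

+31.3%

Total contribution margin = 90,480 × R$49.76 = R$4,502,284.80.
Operating income = contribution − fixed costs = R$4,502,284.80 − R$2,928,700 = R$1,573,584.80.
Interest = R$811,000.00, so EBIT − I = R$762,584.80.
Degree of combined leverage = contribution ÷ (EBIT − I) = R$4,502,284.80 ÷ R$762,584.80 = 5.9040.
EPS therefore changes by 5.9040 × (+5.3%) = +31.3%.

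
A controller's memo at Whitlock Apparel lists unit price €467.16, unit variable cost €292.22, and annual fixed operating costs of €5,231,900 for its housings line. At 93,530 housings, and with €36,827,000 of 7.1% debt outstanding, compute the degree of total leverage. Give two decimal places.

At 93,530 units, contribution = 93,530 × €174.94 = €16,362,138.20.
Operating income = contribution − fixed costs = €16,362,138.20 − €5,231,900 = €11,130,238.20. Interest = €2,614,717.00.
DOL = €16,362,138.20 ÷ €11,130,238.20 = 1.4701; DFL = €11,130,238.20 ÷ €8,515,521.20 = 1.3071.
Combined leverage = 1.4701 × 1.3071 = 1.9216.

1.92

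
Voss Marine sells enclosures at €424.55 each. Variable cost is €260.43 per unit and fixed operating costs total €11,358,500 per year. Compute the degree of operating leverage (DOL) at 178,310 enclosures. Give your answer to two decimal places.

At 178,310 units, contribution = 178,310 × €164.12 = €29,264,237.20.
EBIT = €29,264,237.20 − €11,358,500 = €17,905,737.20.
So DOL = total CM / EBIT = €29,264,237.20 / €17,905,737.20 = 1.6343.

1.63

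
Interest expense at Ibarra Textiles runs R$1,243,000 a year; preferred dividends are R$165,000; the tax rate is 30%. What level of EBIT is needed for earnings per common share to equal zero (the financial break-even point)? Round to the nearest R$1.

Preferred dividends are paid after tax, so their pre-tax equivalent is R$165,000 ÷ (1 − 0.30) = R$235,714.29.
EPS = 0 when EBIT covers interest plus the pre-tax preferred burden: R$1,243,000 + R$235,714.29 = R$1,478,714.29.

R$1,478,714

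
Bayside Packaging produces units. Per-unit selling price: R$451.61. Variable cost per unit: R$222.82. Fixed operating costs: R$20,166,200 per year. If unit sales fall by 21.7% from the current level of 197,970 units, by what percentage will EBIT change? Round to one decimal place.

Contribution at this volume is 197,970 × R$228.79 = R$45,293,556.30.
EBIT = R$45,293,556.30 − R$20,166,200 = R$25,127,356.30.
DOL = contribution ÷ EBIT = R$45,293,556.30 ÷ R$25,127,356.30 = 1.8026.
%ΔEBIT = DOL × %ΔSales = 1.8026 × -21.7% = -39.1%.

-39.1%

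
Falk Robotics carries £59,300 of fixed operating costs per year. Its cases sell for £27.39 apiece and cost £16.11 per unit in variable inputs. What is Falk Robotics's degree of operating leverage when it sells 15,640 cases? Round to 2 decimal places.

Total contribution margin = 15,640 × £11.28 = £176,419.20.
Operating income = contribution − fixed costs = £176,419.20 − £59,300 = £117,119.20.
Degree of operating leverage = £176,419.20 / £117,119.20 = 1.5063.

1.51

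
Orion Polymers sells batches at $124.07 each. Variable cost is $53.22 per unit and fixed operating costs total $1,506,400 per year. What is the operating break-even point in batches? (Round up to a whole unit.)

21,262 batches

Contribution margin per unit = $124.07 − $53.22 = $70.85.
Units to break even: $1,506,400 ÷ $70.85 = 21,261.82, rounded up to 21,262.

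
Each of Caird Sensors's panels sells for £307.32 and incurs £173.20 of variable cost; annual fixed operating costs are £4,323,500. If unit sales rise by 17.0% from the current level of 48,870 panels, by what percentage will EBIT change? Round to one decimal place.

Total contribution margin = 48,870 × £134.12 = £6,554,444.40.
EBIT = £6,554,444.40 − £4,323,500 = £2,230,944.40.
DOL = contribution ÷ EBIT = £6,554,444.40 ÷ £2,230,944.40 = 2.9380.
%ΔEBIT = DOL × %ΔSales = 2.9380 × +17.0% = +49.9%.

+49.9%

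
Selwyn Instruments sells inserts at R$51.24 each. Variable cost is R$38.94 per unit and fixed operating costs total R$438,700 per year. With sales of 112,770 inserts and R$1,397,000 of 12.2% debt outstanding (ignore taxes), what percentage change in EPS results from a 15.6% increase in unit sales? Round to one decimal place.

Total contribution margin = 112,770 × R$12.30 = R$1,387,071.00.
Subtracting fixed costs: EBIT = R$1,387,071.00 − R$438,700 = R$948,371.00.
After interest of R$170,434.00, pre-tax earnings = R$777,937.00.
DCL = total CM / (EBIT − I) = R$1,387,071.00 / R$777,937.00 = 1.7830.
EPS therefore changes by 1.7830 × (+15.6%) = +27.8%.

+27.8%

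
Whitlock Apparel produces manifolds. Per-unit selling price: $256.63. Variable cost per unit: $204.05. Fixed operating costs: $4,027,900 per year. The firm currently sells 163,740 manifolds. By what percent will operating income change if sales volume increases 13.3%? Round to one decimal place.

+25.0%

At 163,740 units, contribution = 163,740 × $52.58 = $8,609,449.20.
Operating income = contribution − fixed costs = $8,609,449.20 − $4,027,900 = $4,581,549.20.
Degree of operating leverage = $8,609,449.20 / $4,581,549.20 = 1.8792.
So EBIT moves 1.8792 × (+13.3%) = +25.0%.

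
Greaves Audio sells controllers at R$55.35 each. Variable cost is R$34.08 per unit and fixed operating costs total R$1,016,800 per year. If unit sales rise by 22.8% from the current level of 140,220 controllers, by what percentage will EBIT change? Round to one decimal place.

+34.6%

At 140,220 units, contribution = 140,220 × R$21.27 = R$2,982,479.40.
EBIT = R$2,982,479.40 − R$1,016,800 = R$1,965,679.40.
DOL = contribution ÷ EBIT = R$2,982,479.40 ÷ R$1,965,679.40 = 1.5173.
%ΔEBIT = DOL × %ΔSales = 1.5173 × +22.8% = +34.6%.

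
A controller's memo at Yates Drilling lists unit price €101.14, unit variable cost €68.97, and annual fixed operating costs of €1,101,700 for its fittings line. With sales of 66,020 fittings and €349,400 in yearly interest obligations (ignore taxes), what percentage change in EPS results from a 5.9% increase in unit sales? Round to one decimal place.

Total contribution margin = 66,020 × €32.17 = €2,123,863.40.
Operating income = contribution − fixed costs = €2,123,863.40 − €1,101,700 = €1,022,163.40.
Interest = €349,400.00, so EBIT − I = €672,763.40.
Degree of combined leverage = contribution ÷ (EBIT − I) = €2,123,863.40 ÷ €672,763.40 = 3.1569.
EPS therefore changes by 3.1569 × (+5.9%) = +18.6%.

+18.6%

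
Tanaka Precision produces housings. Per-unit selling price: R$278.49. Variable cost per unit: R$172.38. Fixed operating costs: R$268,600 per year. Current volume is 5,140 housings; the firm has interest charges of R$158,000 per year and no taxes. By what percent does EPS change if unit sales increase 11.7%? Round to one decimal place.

Contribution at this volume is 5,140 × R$106.11 = R$545,405.40.
Operating income = contribution − fixed costs = R$545,405.40 − R$268,600 = R$276,805.40.
After interest of R$158,000.00, pre-tax earnings = R$118,805.40.
DCL = total CM / (EBIT − I) = R$545,405.40 / R$118,805.40 = 4.5907.
%ΔEPS = DCL × %ΔSales = 4.5907 × +11.7% = +53.7%.

+53.7%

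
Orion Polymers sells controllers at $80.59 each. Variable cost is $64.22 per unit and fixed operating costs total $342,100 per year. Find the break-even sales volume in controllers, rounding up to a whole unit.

Unit CM = price − variable cost = $80.59 − $64.22 = $16.37.
Break-even Q = $342,100 / $16.37 = 20,897.98 → 20,898 controllers.

20,898 controllers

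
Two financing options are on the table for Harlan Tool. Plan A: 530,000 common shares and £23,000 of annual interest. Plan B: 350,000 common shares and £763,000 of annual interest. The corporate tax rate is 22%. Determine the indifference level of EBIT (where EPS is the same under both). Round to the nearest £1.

£2,201,889

At indifference, (EBIT − 23,000)(1 − t)/530,000 = (EBIT − 763,000)(1 − t)/350,000.
The (1 − t) factor cancels: (EBIT − 23,000) × 350,000 = (EBIT − 763,000) × 530,000.
Solving, EBIT = (763,000·530,000 − 23,000·350,000) / (530,000 − 350,000) = 396,340,000,000 / 180,000 = 2,201,888.89.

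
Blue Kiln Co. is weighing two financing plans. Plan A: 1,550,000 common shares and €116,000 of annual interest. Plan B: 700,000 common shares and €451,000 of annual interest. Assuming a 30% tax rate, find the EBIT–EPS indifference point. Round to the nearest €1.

€726,882

Set EPS_A = EPS_B: (EBIT − €116,000)(1 − 0.30) ÷ 1,550,000 = (EBIT − €451,000)(1 − 0.30) ÷ 700,000.
The (1 − t) factor cancels: (EBIT − 116,000) × 700,000 = (EBIT − 451,000) × 1,550,000.
Solving, EBIT = (451,000·1,550,000 − 116,000·700,000) / (1,550,000 − 700,000) = 617,850,000,000 / 850,000 = 726,882.35.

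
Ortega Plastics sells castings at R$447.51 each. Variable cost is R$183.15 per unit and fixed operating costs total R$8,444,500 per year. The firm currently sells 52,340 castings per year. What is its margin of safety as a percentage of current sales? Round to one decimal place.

Unit CM = price − variable cost = R$447.51 − R$183.15 = R$264.36. Break-even units = R$8,444,500 ÷ R$264.36 = 31,943.18; break-even revenue = 31,943.18 × R$447.51 = R$14,294,894.06.
Current sales = 52,340 × R$447.51 = R$23,422,673.40.
Margin of safety = (R$23,422,673.40 − R$14,294,894.06) ÷ R$23,422,673.40 = 39.0%.

39.0%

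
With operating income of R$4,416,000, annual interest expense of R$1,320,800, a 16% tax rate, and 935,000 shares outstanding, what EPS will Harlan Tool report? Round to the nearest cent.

Interest = R$1,320,800.00, so EBT = R$4,416,000 − R$1,320,800.00 = R$3,095,200.00.
Net income = R$3,095,200.00 × (1 − 0.16) = R$2,599,968.00.
EPS = R$2,599,968.00 ÷ 935,000 = R$2.78.

R$2.78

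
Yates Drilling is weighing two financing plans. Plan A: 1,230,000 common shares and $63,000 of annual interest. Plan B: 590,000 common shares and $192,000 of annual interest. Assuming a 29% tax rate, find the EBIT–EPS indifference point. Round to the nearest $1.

At indifference, (EBIT − 63,000)(1 − t)/1,230,000 = (EBIT − 192,000)(1 − t)/590,000.
The (1 − t) factor cancels: (EBIT − 63,000) × 590,000 = (EBIT − 192,000) × 1,230,000.
EBIT × (1,230,000 − 590,000) = 192,000 × 1,230,000 − 63,000 × 590,000 = 198,990,000,000, so EBIT = 198,990,000,000 ÷ 640,000 = 310,921.88.

$310,922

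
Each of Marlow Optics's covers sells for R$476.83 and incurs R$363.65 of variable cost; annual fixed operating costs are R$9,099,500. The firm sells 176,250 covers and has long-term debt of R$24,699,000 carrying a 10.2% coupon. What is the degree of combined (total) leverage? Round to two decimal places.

Total contribution margin = 176,250 × R$113.18 = R$19,947,975.00.
EBIT = R$19,947,975.00 − R$9,099,500 = R$10,848,475.00. Interest = R$2,519,298.00, so EBIT − I = R$8,329,177.00.
Degree of total leverage = total CM / (EBIT − interest) = R$19,947,975.00 / R$8,329,177.00 = 2.3950.

2.39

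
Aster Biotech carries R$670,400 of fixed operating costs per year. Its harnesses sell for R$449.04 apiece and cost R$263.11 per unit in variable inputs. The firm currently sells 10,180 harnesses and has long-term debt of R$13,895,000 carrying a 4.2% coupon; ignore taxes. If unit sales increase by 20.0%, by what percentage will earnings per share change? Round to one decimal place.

+59.3%

Contribution at this volume is 10,180 × R$185.93 = R$1,892,767.40.
Operating income = contribution − fixed costs = R$1,892,767.40 − R$670,400 = R$1,222,367.40.
After interest of R$583,590.00, pre-tax earnings = R$638,777.40.
DCL = total CM / (EBIT − I) = R$1,892,767.40 / R$638,777.40 = 2.9631.
EPS therefore changes by 2.9631 × (+20.0%) = +59.3%.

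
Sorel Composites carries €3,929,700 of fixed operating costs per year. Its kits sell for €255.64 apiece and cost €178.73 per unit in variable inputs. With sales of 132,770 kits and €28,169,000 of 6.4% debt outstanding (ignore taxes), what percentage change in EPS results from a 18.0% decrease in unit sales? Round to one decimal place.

Contribution at this volume is 132,770 × €76.91 = €10,211,340.70.
EBIT = €10,211,340.70 − €3,929,700 = €6,281,640.70.
Interest = €1,802,816.00, so EBIT − I = €4,478,824.70.
DCL = total CM / (EBIT − I) = €10,211,340.70 / €4,478,824.70 = 2.2799.
%ΔEPS = DCL × %ΔSales = 2.2799 × -18.0% = -41.0%.

-41.0%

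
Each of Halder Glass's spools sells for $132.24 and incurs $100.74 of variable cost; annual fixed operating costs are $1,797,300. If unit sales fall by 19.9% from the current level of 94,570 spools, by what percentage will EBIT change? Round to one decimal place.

Contribution at this volume is 94,570 × $31.50 = $2,978,955.00.
Subtracting fixed costs: EBIT = $2,978,955.00 − $1,797,300 = $1,181,655.00.
So DOL = total CM / EBIT = $2,978,955.00 / $1,181,655.00 = 2.5210.
%ΔEBIT = DOL × %ΔSales = 2.5210 × -19.9% = -50.2%.

-50.2%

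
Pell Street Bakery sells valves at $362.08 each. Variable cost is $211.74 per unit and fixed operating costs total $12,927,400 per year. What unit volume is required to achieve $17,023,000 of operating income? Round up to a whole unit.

199,218 valves

Unit CM = price − variable cost = $362.08 − $211.74 = $150.34.
Need Q such that Q × $150.34 − $12,927,400 = $17,023,000, i.e. Q = $29,950,400 / $150.34 = 199,217.77 → 199,218.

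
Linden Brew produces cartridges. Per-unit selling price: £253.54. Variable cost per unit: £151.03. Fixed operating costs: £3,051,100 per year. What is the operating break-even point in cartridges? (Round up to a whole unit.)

29,764 cartridges

Unit CM = price − variable cost = £253.54 − £151.03 = £102.51.
Break-even Q = £3,051,100 / £102.51 = 29,763.93 → 29,764 cartridges.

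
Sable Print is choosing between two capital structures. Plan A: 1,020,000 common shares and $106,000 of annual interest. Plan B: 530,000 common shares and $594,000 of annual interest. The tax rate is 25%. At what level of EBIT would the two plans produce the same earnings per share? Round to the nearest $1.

$1,121,837

At indifference, (EBIT − 106,000)(1 − t)/1,020,000 = (EBIT − 594,000)(1 − t)/530,000.
The (1 − t) factor cancels: (EBIT − 106,000) × 530,000 = (EBIT − 594,000) × 1,020,000.
EBIT × (1,020,000 − 530,000) = 594,000 × 1,020,000 − 106,000 × 530,000 = 549,700,000,000, so EBIT = 549,700,000,000 ÷ 490,000 = 1,121,836.73.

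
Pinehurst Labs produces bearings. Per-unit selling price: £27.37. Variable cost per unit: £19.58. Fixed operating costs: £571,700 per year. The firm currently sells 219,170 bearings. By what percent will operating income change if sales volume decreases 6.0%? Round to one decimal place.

Total contribution margin = 219,170 × £7.79 = £1,707,334.30.
Subtracting fixed costs: EBIT = £1,707,334.30 − £571,700 = £1,135,634.30.
Degree of operating leverage = £1,707,334.30 / £1,135,634.30 = 1.5034.
%ΔEBIT = DOL × %ΔSales = 1.5034 × -6.0% = -9.0%.

-9.0%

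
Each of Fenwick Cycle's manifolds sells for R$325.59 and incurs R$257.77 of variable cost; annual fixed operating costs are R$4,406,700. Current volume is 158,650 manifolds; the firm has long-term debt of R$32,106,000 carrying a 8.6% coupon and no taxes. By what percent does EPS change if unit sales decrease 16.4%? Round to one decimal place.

-49.1%

Contribution at this volume is 158,650 × R$67.82 = R$10,759,643.00.
EBIT = R$10,759,643.00 − R$4,406,700 = R$6,352,943.00.
After interest of R$2,761,116.00, pre-tax earnings = R$3,591,827.00.
Degree of combined leverage = contribution ÷ (EBIT − I) = R$10,759,643.00 ÷ R$3,591,827.00 = 2.9956.
EPS therefore changes by 2.9956 × (-16.4%) = -49.1%.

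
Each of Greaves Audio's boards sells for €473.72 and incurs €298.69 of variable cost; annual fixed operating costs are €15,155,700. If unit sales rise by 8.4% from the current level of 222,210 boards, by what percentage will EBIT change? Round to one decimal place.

At 222,210 units, contribution = 222,210 × €175.03 = €38,893,416.30.
Subtracting fixed costs: EBIT = €38,893,416.30 − €15,155,700 = €23,737,716.30.
DOL = contribution ÷ EBIT = €38,893,416.30 ÷ €23,737,716.30 = 1.6385.
%ΔEBIT = DOL × %ΔSales = 1.6385 × +8.4% = +13.8%.

+13.8%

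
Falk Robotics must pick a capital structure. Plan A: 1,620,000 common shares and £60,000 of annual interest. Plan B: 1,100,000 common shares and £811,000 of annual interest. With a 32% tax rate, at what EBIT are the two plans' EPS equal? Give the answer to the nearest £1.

Set EPS_A = EPS_B: (EBIT − £60,000)(1 − 0.32) ÷ 1,620,000 = (EBIT − £811,000)(1 − 0.32) ÷ 1,100,000.
Cancelling (1 − t) and cross-multiplying: 1,100,000·(EBIT − 60,000) = 1,620,000·(EBIT − 811,000).
Solving, EBIT = (811,000·1,620,000 − 60,000·1,100,000) / (1,620,000 − 1,100,000) = 1,247,820,000,000 / 520,000 = 2,399,653.85.

£2,399,654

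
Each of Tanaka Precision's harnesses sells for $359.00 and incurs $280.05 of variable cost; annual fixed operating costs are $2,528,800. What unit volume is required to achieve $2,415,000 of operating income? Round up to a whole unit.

Each unit contributes $359.00 − $280.05 = $78.95.
Units = (FC + target) / CM = ($2,528,800 + $2,415,000) / $78.95 = 62,619.38, so 62,620 harnesses.

62,620 harnesses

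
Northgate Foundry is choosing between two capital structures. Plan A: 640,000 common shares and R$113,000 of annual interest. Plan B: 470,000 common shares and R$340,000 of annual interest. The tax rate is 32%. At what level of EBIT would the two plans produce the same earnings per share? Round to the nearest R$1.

R$967,588

Set EPS_A = EPS_B: (EBIT − R$113,000)(1 − 0.32) ÷ 640,000 = (EBIT − R$340,000)(1 − 0.32) ÷ 470,000.
Cancelling (1 − t) and cross-multiplying: 470,000·(EBIT − 113,000) = 640,000·(EBIT − 340,000).
Solving, EBIT = (340,000·640,000 − 113,000·470,000) / (640,000 − 470,000) = 164,490,000,000 / 170,000 = 967,588.24.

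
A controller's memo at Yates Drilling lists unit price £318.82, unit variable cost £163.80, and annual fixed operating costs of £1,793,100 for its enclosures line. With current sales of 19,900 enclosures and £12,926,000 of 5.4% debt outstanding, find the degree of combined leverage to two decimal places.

5.20

Total contribution margin = 19,900 × £155.02 = £3,084,898.00.
Operating income = contribution − fixed costs = £3,084,898.00 − £1,793,100 = £1,291,798.00. Interest = £698,004.00.
DOL = £3,084,898.00 ÷ £1,291,798.00 = 2.3881; DFL = £1,291,798.00 ÷ £593,794.00 = 2.1755.
DCL = DOL × DFL = 2.3881 × 2.1755 = 5.1953.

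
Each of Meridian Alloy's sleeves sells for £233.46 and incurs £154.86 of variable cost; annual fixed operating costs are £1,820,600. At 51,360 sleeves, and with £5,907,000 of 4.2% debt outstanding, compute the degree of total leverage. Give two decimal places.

2.05

At 51,360 units, contribution = 51,360 × £78.60 = £4,036,896.00.
Operating income = contribution − fixed costs = £4,036,896.00 − £1,820,600 = £2,216,296.00. Interest = £248,094.00.
DOL = £4,036,896.00 ÷ £2,216,296.00 = 1.8215; DFL = £2,216,296.00 ÷ £1,968,202.00 = 1.1261.
Combined leverage = 1.8215 × 1.1261 = 2.0512.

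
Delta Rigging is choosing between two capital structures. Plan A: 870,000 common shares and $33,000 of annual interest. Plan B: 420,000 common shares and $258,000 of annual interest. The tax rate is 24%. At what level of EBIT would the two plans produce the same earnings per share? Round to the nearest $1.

At indifference, (EBIT − 33,000)(1 − t)/870,000 = (EBIT − 258,000)(1 − t)/420,000.
Cancelling (1 − t) and cross-multiplying: 420,000·(EBIT − 33,000) = 870,000·(EBIT − 258,000).
EBIT × (870,000 − 420,000) = 258,000 × 870,000 − 33,000 × 420,000 = 210,600,000,000, so EBIT = 210,600,000,000 ÷ 450,000 = 468,000.00.

$468,000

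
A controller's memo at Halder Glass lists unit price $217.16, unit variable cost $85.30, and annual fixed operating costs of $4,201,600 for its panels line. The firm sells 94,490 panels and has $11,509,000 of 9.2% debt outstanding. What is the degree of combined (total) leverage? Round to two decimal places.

Total contribution margin = 94,490 × $131.86 = $12,459,451.40.
Subtracting fixed costs: EBIT = $12,459,451.40 − $4,201,600 = $8,257,851.40. Interest = $1,058,828.00, so EBIT − I = $7,199,023.40.
DCL = contribution ÷ (EBIT − I) = $12,459,451.40 ÷ $7,199,023.40 = 1.7307.

1.73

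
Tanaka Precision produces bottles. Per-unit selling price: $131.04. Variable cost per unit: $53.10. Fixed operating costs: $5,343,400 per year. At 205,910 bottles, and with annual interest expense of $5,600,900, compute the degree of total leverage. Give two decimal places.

Total contribution margin = 205,910 × $77.94 = $16,048,625.40.
Subtracting fixed costs: EBIT = $16,048,625.40 − $5,343,400 = $10,705,225.40. Interest = $5,600,900.00, so EBIT − I = $5,104,325.40.
Degree of total leverage = total CM / (EBIT − interest) = $16,048,625.40 / $5,104,325.40 = 3.1441.

3.14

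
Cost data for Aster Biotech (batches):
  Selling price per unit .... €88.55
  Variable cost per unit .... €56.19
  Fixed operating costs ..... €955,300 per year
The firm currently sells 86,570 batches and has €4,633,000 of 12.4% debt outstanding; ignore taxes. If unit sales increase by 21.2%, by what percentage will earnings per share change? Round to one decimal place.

+46.7%

Contribution at this volume is 86,570 × €32.36 = €2,801,405.20.
Subtracting fixed costs: EBIT = €2,801,405.20 − €955,300 = €1,846,105.20.
After interest of €574,492.00, pre-tax earnings = €1,271,613.20.
Degree of combined leverage = contribution ÷ (EBIT − I) = €2,801,405.20 ÷ €1,271,613.20 = 2.2030.
%ΔEPS = DCL × %ΔSales = 2.2030 × +21.2% = +46.7%.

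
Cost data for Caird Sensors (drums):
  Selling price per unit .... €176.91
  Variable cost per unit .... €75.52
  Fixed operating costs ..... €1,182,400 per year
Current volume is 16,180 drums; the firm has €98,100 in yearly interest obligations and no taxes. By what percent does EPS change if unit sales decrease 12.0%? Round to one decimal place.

Contribution at this volume is 16,180 × €101.39 = €1,640,490.20.
Subtracting fixed costs: EBIT = €1,640,490.20 − €1,182,400 = €458,090.20.
After interest of €98,100.00, pre-tax earnings = €359,990.20.
DCL = total CM / (EBIT − I) = €1,640,490.20 / €359,990.20 = 4.5570.
%ΔEPS = DCL × %ΔSales = 4.5570 × -12.0% = -54.7%.

-54.7%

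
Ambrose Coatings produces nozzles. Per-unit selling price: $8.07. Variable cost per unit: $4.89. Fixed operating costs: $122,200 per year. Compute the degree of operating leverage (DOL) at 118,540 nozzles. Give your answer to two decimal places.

Contribution at this volume is 118,540 × $3.18 = $376,957.20.
Subtracting fixed costs: EBIT = $376,957.20 − $122,200 = $254,757.20.
So DOL = total CM / EBIT = $376,957.20 / $254,757.20 = 1.4797.

1.48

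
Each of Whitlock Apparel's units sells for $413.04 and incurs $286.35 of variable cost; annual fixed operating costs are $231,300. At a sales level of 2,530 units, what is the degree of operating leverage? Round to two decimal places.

At 2,530 units, contribution = 2,530 × $126.69 = $320,525.70.
EBIT = $320,525.70 − $231,300 = $89,225.70.
DOL = contribution ÷ EBIT = $320,525.70 ÷ $89,225.70 = 3.5923.

3.59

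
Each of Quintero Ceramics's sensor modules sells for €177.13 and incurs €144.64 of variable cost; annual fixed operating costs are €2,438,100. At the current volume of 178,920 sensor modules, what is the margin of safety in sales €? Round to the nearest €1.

€18,399,990

Unit CM = price − variable cost = €177.13 − €144.64 = €32.49. Break-even units = €2,438,100 ÷ €32.49 = 75,041.55; break-even revenue = 75,041.55 × €177.13 = €13,292,109.97.
Actual sales revenue = 178,920 × €177.13 = €31,692,099.60.
Margin of safety = €31,692,099.60 − €13,292,109.97 = €18,399,990.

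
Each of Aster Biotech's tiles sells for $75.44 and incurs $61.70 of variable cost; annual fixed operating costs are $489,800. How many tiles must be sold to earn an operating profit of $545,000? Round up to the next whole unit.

75,313 tiles

Unit CM = price − variable cost = $75.44 − $61.70 = $13.74.
Units = (FC + target) / CM = ($489,800 + $545,000) / $13.74 = 75,312.95, so 75,313 tiles.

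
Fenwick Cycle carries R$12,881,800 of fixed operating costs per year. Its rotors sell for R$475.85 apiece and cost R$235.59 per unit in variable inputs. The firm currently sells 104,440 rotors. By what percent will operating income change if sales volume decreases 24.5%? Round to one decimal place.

-50.3%

At 104,440 units, contribution = 104,440 × R$240.26 = R$25,092,754.40.
Operating income = contribution − fixed costs = R$25,092,754.40 − R$12,881,800 = R$12,210,954.40.
Degree of operating leverage = R$25,092,754.40 / R$12,210,954.40 = 2.0549.
Operating income changes by 2.0549 × -24.5% = -50.3%.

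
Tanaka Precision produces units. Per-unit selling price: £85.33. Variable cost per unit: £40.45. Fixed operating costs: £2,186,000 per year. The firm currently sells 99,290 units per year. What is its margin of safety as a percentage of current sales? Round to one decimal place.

Contribution margin per unit = £85.33 − £40.45 = £44.88. Break-even units = £2,186,000 ÷ £44.88 = 48,707.66; break-even revenue = 48,707.66 × £85.33 = £4,156,225.04.
Actual sales revenue = 99,290 × £85.33 = £8,472,415.70.
Margin of safety = (£8,472,415.70 − £4,156,225.04) ÷ £8,472,415.70 = 50.9%.

50.9%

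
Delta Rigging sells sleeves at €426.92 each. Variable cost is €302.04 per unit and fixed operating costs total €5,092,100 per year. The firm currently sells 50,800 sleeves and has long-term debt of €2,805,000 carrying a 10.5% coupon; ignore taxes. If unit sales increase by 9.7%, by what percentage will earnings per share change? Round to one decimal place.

+64.3%

At 50,800 units, contribution = 50,800 × €124.88 = €6,343,904.00.
EBIT = €6,343,904.00 − €5,092,100 = €1,251,804.00.
Interest = €294,525.00, so EBIT − I = €957,279.00.
DCL = total CM / (EBIT − I) = €6,343,904.00 / €957,279.00 = 6.6270.
%ΔEPS = DCL × %ΔSales = 6.6270 × +9.7% = +64.3%.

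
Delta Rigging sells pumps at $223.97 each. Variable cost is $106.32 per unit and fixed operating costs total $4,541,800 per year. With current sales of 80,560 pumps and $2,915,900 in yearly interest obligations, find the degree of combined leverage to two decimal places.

4.69

Contribution at this volume is 80,560 × $117.65 = $9,477,884.00.
EBIT = $9,477,884.00 − $4,541,800 = $4,936,084.00. Interest = $2,915,900.00.
DOL = $9,477,884.00 ÷ $4,936,084.00 = 1.9201; DFL = $4,936,084.00 ÷ $2,020,184.00 = 2.4434.
Combined leverage = 1.9201 × 2.4434 = 4.6916.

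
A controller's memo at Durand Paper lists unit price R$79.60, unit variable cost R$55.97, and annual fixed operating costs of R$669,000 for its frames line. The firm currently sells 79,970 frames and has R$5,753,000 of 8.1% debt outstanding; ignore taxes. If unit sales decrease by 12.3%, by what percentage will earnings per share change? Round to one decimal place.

Contribution at this volume is 79,970 × R$23.63 = R$1,889,691.10.
Operating income = contribution − fixed costs = R$1,889,691.10 − R$669,000 = R$1,220,691.10.
After interest of R$465,993.00, pre-tax earnings = R$754,698.10.
Degree of combined leverage = contribution ÷ (EBIT − I) = R$1,889,691.10 ÷ R$754,698.10 = 2.5039.
%ΔEPS = DCL × %ΔSales = 2.5039 × -12.3% = -30.8%.

-30.8%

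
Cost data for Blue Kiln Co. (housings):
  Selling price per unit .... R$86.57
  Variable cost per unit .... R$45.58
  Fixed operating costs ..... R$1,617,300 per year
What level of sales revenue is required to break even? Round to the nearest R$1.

R$3,415,703

Contribution margin per unit = R$86.57 − R$45.58 = R$40.99, a CM ratio of R$40.99 ÷ R$86.57 = 0.4735.
Break-even sales = FC ÷ CM ratio = R$1,617,300 × R$86.57 / R$40.99 = R$3,415,703.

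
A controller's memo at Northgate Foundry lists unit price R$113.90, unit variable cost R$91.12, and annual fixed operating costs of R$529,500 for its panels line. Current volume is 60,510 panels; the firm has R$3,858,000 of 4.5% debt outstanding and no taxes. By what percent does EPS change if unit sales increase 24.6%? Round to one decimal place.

+50.2%

Contribution at this volume is 60,510 × R$22.78 = R$1,378,417.80.
Subtracting fixed costs: EBIT = R$1,378,417.80 − R$529,500 = R$848,917.80.
Interest = R$173,610.00, so EBIT − I = R$675,307.80.
DCL = total CM / (EBIT − I) = R$1,378,417.80 / R$675,307.80 = 2.0412.
EPS therefore changes by 2.0412 × (+24.6%) = +50.2%.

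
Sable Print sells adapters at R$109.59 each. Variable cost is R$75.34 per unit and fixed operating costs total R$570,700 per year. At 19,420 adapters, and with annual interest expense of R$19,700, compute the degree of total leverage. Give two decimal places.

Contribution at this volume is 19,420 × R$34.25 = R$665,135.00.
Subtracting fixed costs: EBIT = R$665,135.00 − R$570,700 = R$94,435.00. Interest = R$19,700.00, so EBIT − I = R$74,735.00.
DCL = contribution ÷ (EBIT − I) = R$665,135.00 ÷ R$74,735.00 = 8.8999.

8.90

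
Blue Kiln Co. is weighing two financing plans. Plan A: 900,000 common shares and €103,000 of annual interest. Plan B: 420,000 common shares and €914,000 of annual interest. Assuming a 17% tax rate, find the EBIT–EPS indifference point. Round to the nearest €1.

€1,623,625

Set EPS_A = EPS_B: (EBIT − €103,000)(1 − 0.17) ÷ 900,000 = (EBIT − €914,000)(1 − 0.17) ÷ 420,000.
Cancelling (1 − t) and cross-multiplying: 420,000·(EBIT − 103,000) = 900,000·(EBIT − 914,000).
Solving, EBIT = (914,000·900,000 − 103,000·420,000) / (900,000 − 420,000) = 779,340,000,000 / 480,000 = 1,623,625.00.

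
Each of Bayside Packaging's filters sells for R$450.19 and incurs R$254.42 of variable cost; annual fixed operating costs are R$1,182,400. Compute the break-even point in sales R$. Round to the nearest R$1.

R$2,719,031

CM per unit = R$450.19 − R$254.42 = R$195.77; CM ratio = R$195.77 / R$450.19 = 0.4349.
Break-even revenue = fixed costs × price ÷ CM = R$1,182,400 × R$450.19 ÷ R$195.77 = R$2,719,031.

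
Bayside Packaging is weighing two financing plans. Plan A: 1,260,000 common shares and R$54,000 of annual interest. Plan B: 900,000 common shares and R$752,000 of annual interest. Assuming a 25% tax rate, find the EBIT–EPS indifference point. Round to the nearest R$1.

R$2,497,000

At indifference, (EBIT − 54,000)(1 − t)/1,260,000 = (EBIT − 752,000)(1 − t)/900,000.
The (1 − t) factor cancels: (EBIT − 54,000) × 900,000 = (EBIT − 752,000) × 1,260,000.
EBIT × (1,260,000 − 900,000) = 752,000 × 1,260,000 − 54,000 × 900,000 = 898,920,000,000, so EBIT = 898,920,000,000 ÷ 360,000 = 2,497,000.00.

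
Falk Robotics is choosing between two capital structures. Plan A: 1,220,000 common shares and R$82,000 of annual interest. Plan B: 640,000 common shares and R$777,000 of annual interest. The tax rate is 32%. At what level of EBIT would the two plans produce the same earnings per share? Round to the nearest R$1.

At indifference, (EBIT − 82,000)(1 − t)/1,220,000 = (EBIT − 777,000)(1 − t)/640,000.
The (1 − t) factor cancels: (EBIT − 82,000) × 640,000 = (EBIT − 777,000) × 1,220,000.
EBIT × (1,220,000 − 640,000) = 777,000 × 1,220,000 − 82,000 × 640,000 = 895,460,000,000, so EBIT = 895,460,000,000 ÷ 580,000 = 1,543,896.55.

R$1,543,897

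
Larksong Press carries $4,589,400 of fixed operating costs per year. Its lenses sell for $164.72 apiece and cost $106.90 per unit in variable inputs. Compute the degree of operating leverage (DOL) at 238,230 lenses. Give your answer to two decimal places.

At 238,230 units, contribution = 238,230 × $57.82 = $13,774,458.60.
EBIT = $13,774,458.60 − $4,589,400 = $9,185,058.60.
Degree of operating leverage = $13,774,458.60 / $9,185,058.60 = 1.4997.

1.50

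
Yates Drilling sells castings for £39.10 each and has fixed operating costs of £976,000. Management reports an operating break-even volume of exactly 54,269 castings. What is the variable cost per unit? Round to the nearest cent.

£21.12

Contribution per unit must be FC / Q = £976,000 / 54,269 = £17.9845.
Hence VC = price − CM = £39.10 − £17.9845 = £21.12.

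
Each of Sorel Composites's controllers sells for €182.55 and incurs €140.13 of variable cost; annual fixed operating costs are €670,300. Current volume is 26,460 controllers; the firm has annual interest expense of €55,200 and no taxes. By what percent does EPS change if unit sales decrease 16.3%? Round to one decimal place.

-46.1%

Total contribution margin = 26,460 × €42.42 = €1,122,433.20.
EBIT = €1,122,433.20 − €670,300 = €452,133.20.
Interest = €55,200.00, so EBIT − I = €396,933.20.
Degree of combined leverage = contribution ÷ (EBIT − I) = €1,122,433.20 ÷ €396,933.20 = 2.8278.
%ΔEPS = DCL × %ΔSales = 2.8278 × -16.3% = -46.1%.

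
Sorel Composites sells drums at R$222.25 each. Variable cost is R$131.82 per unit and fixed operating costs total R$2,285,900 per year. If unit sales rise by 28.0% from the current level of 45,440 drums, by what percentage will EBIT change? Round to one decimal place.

+63.1%

Total contribution margin = 45,440 × R$90.43 = R$4,109,139.20.
EBIT = R$4,109,139.20 − R$2,285,900 = R$1,823,239.20.
DOL = contribution ÷ EBIT = R$4,109,139.20 ÷ R$1,823,239.20 = 2.2538.
%ΔEBIT = DOL × %ΔSales = 2.2538 × +28.0% = +63.1%.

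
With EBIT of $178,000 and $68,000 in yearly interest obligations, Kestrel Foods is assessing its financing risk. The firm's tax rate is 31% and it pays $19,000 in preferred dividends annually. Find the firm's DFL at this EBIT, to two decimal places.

2.16

Annual interest charges come to $68,000.00.
Preferred dividends grossed up pre-tax: $19,000 / (1 − 0.31) = $27,536.23.
DFL = EBIT ÷ [EBIT − I − D_p/(1−t)] = $178,000 ÷ [$178,000 − $68,000.00 − $27,536.23] = $178,000 ÷ $82,463.77 = 2.1585.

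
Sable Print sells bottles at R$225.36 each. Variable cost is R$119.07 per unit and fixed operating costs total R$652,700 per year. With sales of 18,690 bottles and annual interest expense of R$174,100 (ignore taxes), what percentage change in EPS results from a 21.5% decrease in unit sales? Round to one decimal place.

-36.8%

At 18,690 units, contribution = 18,690 × R$106.29 = R$1,986,560.10.
EBIT = R$1,986,560.10 − R$652,700 = R$1,333,860.10.
After interest of R$174,100.00, pre-tax earnings = R$1,159,760.10.
DCL = total CM / (EBIT − I) = R$1,986,560.10 / R$1,159,760.10 = 1.7129.
EPS therefore changes by 1.7129 × (-21.5%) = -36.8%.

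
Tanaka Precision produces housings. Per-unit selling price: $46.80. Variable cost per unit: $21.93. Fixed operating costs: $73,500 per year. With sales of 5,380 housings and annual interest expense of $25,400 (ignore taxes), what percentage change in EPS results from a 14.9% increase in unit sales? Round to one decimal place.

Total contribution margin = 5,380 × $24.87 = $133,800.60.
Subtracting fixed costs: EBIT = $133,800.60 − $73,500 = $60,300.60.
Interest = $25,400.00, so EBIT − I = $34,900.60.
DCL = total CM / (EBIT − I) = $133,800.60 / $34,900.60 = 3.8338.
%ΔEPS = DCL × %ΔSales = 3.8338 × +14.9% = +57.1%.

+57.1%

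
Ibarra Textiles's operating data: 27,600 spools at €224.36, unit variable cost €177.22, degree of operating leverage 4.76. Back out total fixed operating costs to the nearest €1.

Contribution at this volume is 27,600 × €47.14 = €1,301,064.00.
Since DOL = CM ÷ EBIT, EBIT = €1,301,064.00 ÷ 4.76 = €273,332.77.
And FC = contribution − EBIT = €1,301,064.00 − €273,332.77 = €1,027,731.

€1,027,731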